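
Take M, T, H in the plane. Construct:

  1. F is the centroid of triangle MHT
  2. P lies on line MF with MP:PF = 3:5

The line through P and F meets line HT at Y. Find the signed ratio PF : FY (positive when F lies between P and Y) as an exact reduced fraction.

PF:FY = 5/4

Assign M = (0, 0), T = (1, 0), H = (0, 1) — the answer is frame-independent, so this choice is without loss of generality.
1. F is the centroid of triangle MHT ⇒ F = (1/3, 1/3)
2. P lies on line MF with MP:PF = 3:5 ⇒ P = (1/8, 1/8)
line PF meets HT at Y = (1/2, 1/2)
F = P + t·(Y−P) with t = 5/9, so PF:FY = 5/9:4/9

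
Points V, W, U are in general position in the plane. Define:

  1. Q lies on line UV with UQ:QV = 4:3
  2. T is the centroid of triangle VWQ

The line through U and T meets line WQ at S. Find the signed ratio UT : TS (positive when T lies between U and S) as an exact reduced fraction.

Set V = (0, 0), W = (1, 0), U = (0, 1); any affine frame gives the same invariant.
1. Q lies on line UV with UQ:QV = 4:3 ⇒ Q = (0, 3/7)
2. T is the centroid of triangle VWQ ⇒ T = (1/3, 1/7)
line UT meets WQ at S = (4/15, 11/35)
T = U + t·(S−U) with t = 5/4, so UT:TS = 5/4:-1/4

UT:TS = -5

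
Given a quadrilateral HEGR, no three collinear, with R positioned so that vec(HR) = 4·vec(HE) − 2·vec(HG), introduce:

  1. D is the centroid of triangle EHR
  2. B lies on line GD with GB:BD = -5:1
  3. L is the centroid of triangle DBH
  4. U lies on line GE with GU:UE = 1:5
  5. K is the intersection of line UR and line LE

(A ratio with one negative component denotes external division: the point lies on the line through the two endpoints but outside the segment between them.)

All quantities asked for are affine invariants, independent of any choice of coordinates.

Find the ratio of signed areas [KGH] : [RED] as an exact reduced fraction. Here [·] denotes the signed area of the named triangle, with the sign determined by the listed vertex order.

[KGH]:[RED] = 57/44

Work in coordinates with H = (0, 0), E = (1, 0), G = (0, 1), R = (4, -2).
1. D is the centroid of triangle EHR ⇒ D = (5/3, -2/3)
2. B lies on line GD with GB:BD = -5:1 ⇒ B = (25/12, -13/12)
3. L is the centroid of triangle DBH ⇒ L = (5/4, -7/12)
4. U lies on line GE with GU:UE = 1:5 ⇒ U = (1/6, 5/6)
5. K is the intersection of line UR and line LE ⇒ K = (19/22, 7/22)
2·[KGH] = 19/22, 2·[RED] = 2/3
[KGH]:[RED] = 19/22:2/3 = 57/44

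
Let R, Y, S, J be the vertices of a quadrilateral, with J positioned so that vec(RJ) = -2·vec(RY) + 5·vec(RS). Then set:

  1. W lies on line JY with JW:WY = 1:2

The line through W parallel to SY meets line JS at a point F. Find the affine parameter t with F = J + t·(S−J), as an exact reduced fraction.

t = 1/3

Assign R = (0, 0), Y = (1, 0), S = (0, 1), J = (-2, 5) — the answer is frame-independent, so this choice is without loss of generality.
1. W lies on line JY with JW:WY = 1:2 ⇒ W = (-1, 10/3)
through W parallel to SY: direction (1, -1); meets JS at F = (-4/3, 11/3)
F = J + t·(S−J) with t = 1/3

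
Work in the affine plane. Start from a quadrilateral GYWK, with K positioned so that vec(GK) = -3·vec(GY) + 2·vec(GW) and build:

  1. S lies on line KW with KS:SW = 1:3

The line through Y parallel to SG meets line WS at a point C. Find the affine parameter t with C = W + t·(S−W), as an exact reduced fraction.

t = 2/9

Set G = (0, 0), Y = (1, 0), W = (0, 1), K = (-3, 2); any affine frame gives the same invariant.
1. S lies on line KW with KS:SW = 1:3 ⇒ S = (-9/4, 7/4)
through Y parallel to SG: direction (9/4, -7/4); meets WS at C = (-1/2, 7/6)
C = W + t·(S−W) with t = 2/9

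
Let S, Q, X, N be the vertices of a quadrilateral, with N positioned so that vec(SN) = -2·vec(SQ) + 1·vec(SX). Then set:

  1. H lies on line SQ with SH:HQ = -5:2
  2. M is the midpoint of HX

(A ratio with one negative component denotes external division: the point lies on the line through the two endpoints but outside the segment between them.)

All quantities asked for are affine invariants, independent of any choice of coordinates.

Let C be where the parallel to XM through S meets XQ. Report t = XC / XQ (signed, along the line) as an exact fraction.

t = 5/2

Work in coordinates with S = (0, 0), Q = (1, 0), X = (0, 1), N = (-2, 1).
1. H lies on line SQ with SH:HQ = -5:2 ⇒ H = (5/3, 0)
2. M is the midpoint of HX ⇒ M = (5/6, 1/2)
through S parallel to XM: direction (5/6, -1/2); meets XQ at C = (5/2, -3/2)
C = X + t·(Q−X) with t = 5/2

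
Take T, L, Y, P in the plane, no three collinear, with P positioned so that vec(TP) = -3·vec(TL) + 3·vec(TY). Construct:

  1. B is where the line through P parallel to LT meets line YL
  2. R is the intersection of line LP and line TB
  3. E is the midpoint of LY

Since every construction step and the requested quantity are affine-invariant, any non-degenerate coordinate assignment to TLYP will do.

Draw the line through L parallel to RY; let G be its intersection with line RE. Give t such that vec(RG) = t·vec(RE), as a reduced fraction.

Choose coordinates T = (0, 0), L = (1, 0), Y = (0, 1), P = (-3, 3).
1. B is where the line through P parallel to LT meets line YL ⇒ B = (-2, 3)
2. R is the intersection of line LP and line TB ⇒ R = (-1, 3/2)
3. E is the midpoint of LY ⇒ E = (1/2, 1/2)
through L parallel to RY: direction (1, -1/2); meets RE at G = (2, -1/2)
G = R + t·(E−R) with t = 2

t = 2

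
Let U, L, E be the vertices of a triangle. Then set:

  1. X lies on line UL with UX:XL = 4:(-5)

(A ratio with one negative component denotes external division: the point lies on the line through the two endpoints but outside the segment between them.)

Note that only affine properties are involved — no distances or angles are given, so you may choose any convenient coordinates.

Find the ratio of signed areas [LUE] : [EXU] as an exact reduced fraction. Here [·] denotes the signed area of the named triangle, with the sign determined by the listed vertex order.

Choose coordinates U = (0, 0), L = (1, 0), E = (0, 1).
1. X lies on line UL with UX:XL = 4:(-5) ⇒ X = (-4, 0)
2·[LUE] = -1, 2·[EXU] = 4
[LUE]:[EXU] = -1:4 = -1/4

[LUE]:[EXU] = -1/4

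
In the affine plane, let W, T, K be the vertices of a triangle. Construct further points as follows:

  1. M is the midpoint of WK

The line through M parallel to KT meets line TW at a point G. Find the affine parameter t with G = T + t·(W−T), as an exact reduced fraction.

Work in coordinates with W = (0, 0), T = (1, 0), K = (0, 1).
1. M is the midpoint of WK ⇒ M = (0, 1/2)
through M parallel to KT: direction (1, -1); meets TW at G = (1/2, 0)
G = T + t·(W−T) with t = 1/2

t = 1/2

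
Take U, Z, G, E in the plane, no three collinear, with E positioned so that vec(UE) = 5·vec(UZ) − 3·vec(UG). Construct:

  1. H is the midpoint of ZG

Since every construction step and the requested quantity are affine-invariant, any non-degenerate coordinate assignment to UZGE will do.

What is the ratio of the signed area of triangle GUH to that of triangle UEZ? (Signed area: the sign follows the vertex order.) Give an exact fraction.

Assign U = (0, 0), Z = (1, 0), G = (0, 1), E = (5, -3) — the answer is frame-independent, so this choice is without loss of generality.
1. H is the midpoint of ZG ⇒ H = (1/2, 1/2)
2·[GUH] = 1/2, 2·[UEZ] = 3
[GUH]:[UEZ] = 1/2:3 = 1/6

[GUH]:[UEZ] = 1/6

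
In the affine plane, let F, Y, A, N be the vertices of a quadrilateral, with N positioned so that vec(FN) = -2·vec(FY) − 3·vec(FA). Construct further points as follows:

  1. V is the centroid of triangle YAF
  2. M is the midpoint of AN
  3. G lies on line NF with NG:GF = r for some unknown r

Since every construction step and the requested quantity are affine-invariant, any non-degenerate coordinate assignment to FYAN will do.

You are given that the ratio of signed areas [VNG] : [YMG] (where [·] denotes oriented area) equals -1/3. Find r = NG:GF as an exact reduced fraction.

Choose coordinates F = (0, 0), Y = (1, 0), A = (0, 1), N = (-2, -3).
1. V is the centroid of triangle YAF ⇒ V = (1/3, 1/3)
2. M is the midpoint of AN ⇒ M = (-1, -1)
3. With NG:GF = r, write λ = r/(r+1) so G = N + λ·(F−N); G is affine-linear in λ
Every point depending on G is an affine combination of G and λ-independent points, so each such coordinate is linear in λ; the λ² term in each signed area is a multiple of (F−N)×(F−N) = 0, so 2·[VNG] and 2·[YMG] are each linear in λ. Evaluating at λ=0 and λ=1:
  2·[VNG] = -1/3·λ,   2·[YMG] = -4·λ + 3
So [VNG]:[YMG] = (-1/3·λ) / (-4·λ + 3). Setting this equal to -1/3:
  -1/3·λ = -1/3·(-4·λ + 3)  ⇒  λ = 3/5
Then r = λ/(1−λ) = (3/5)/(2/5) = 3/2. Check: with r = 3/2, G = (-4/5, -6/5) and [VNG]:[YMG] = -1/3 as required.

r = 3/2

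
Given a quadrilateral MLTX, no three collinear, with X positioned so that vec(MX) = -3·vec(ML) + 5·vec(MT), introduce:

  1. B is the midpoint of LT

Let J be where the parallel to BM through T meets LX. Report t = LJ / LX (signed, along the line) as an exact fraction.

Choose coordinates M = (0, 0), L = (1, 0), T = (0, 1), X = (-3, 5).
1. B is the midpoint of LT ⇒ B = (1/2, 1/2)
through T parallel to BM: direction (-1/2, -1/2); meets LX at J = (1/9, 10/9)
J = L + t·(X−L) with t = 2/9

t = 2/9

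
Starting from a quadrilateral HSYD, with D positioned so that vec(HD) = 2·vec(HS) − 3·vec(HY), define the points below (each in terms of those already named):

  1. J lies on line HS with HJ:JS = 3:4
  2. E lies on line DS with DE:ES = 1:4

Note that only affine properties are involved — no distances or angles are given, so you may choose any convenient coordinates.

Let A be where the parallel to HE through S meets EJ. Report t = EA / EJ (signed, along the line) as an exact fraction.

t = 7/3

Work in coordinates with H = (0, 0), S = (1, 0), Y = (0, 1), D = (2, -3).
1. J lies on line HS with HJ:JS = 3:4 ⇒ J = (3/7, 0)
2. E lies on line DS with DE:ES = 1:4 ⇒ E = (9/5, -12/5)
through S parallel to HE: direction (9/5, -12/5); meets EJ at A = (-7/5, 16/5)
A = E + t·(J−E) with t = 7/3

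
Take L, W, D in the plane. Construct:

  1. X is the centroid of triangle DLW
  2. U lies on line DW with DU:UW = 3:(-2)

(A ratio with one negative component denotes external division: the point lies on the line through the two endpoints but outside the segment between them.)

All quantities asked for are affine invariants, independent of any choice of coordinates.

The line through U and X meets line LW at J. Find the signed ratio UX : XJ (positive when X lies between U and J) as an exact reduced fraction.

UX:XJ = -7

Choose coordinates L = (0, 0), W = (1, 0), D = (0, 1).
1. X is the centroid of triangle DLW ⇒ X = (1/3, 1/3)
2. U lies on line DW with DU:UW = 3:(-2) ⇒ U = (3, -2)
line UX meets LW at J = (5/7, 0)
X = U + t·(J−U) with t = 7/6, so UX:XJ = 7/6:-1/6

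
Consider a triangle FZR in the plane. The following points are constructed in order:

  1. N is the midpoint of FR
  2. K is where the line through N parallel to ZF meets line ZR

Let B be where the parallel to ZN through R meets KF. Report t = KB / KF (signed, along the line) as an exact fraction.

Work in coordinates with F = (0, 0), Z = (1, 0), R = (0, 1).
1. N is the midpoint of FR ⇒ N = (0, 1/2)
2. K is where the line through N parallel to ZF meets line ZR ⇒ K = (1/2, 1/2)
through R parallel to ZN: direction (-1, 1/2); meets KF at B = (2/3, 2/3)
B = K + t·(F−K) with t = -1/3

t = -1/3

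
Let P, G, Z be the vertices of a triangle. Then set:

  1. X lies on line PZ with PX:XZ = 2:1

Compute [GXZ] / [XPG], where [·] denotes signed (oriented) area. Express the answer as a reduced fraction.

[GXZ]:[XPG] = -1/2

Assign P = (0, 0), G = (1, 0), Z = (0, 1) — the answer is frame-independent, so this choice is without loss of generality.
1. X lies on line PZ with PX:XZ = 2:1 ⇒ X = (0, 2/3)
2·[GXZ] = -1/3, 2·[XPG] = 2/3
[GXZ]:[XPG] = -1/3:2/3 = -1/2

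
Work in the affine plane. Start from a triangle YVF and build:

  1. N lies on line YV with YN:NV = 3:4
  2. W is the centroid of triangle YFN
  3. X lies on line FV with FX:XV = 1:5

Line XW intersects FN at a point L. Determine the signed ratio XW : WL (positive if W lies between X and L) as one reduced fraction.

XW:WL = -5/3

Set Y = (0, 0), V = (1, 0), F = (0, 1); any affine frame gives the same invariant.
1. N lies on line YV with YN:NV = 3:4 ⇒ N = (3/7, 0)
2. W is the centroid of triangle YFN ⇒ W = (1/7, 1/3)
3. X lies on line FV with FX:XV = 1:5 ⇒ X = (1/6, 5/6)
line XW meets FN at L = (11/70, 19/30)
W = X + t·(L−X) with t = 5/2, so XW:WL = 5/2:-3/2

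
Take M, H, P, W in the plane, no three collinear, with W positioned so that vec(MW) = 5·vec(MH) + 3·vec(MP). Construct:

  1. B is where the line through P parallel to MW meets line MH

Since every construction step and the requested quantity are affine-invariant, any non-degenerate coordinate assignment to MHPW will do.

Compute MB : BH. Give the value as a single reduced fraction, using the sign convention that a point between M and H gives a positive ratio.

Choose coordinates M = (0, 0), H = (1, 0), P = (0, 1), W = (5, 3).
1. B is where the line through P parallel to MW meets line MH ⇒ B = (-5/3, 0)
B = M + t·(H−M) with t = -5/3, so MB:BH = t:(1−t) = -5/3:8/3

MB:BH = -5/8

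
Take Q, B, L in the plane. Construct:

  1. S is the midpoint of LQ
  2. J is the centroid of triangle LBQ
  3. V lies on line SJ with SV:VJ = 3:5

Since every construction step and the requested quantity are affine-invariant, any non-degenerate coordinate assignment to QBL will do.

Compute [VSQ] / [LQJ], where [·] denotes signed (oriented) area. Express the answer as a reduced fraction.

Choose coordinates Q = (0, 0), B = (1, 0), L = (0, 1).
1. S is the midpoint of LQ ⇒ S = (0, 1/2)
2. J is the centroid of triangle LBQ ⇒ J = (1/3, 1/3)
3. V lies on line SJ with SV:VJ = 3:5 ⇒ V = (1/8, 7/16)
2·[VSQ] = 1/16, 2·[LQJ] = 1/3
[VSQ]:[LQJ] = 1/16:1/3 = 3/16

[VSQ]:[LQJ] = 3/16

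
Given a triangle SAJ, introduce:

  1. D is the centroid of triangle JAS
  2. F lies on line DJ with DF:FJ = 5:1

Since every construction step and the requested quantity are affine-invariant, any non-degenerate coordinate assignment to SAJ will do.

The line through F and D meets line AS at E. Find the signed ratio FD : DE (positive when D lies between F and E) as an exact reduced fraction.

FD:DE = 5/3

Set S = (0, 0), A = (1, 0), J = (0, 1); any affine frame gives the same invariant.
1. D is the centroid of triangle JAS ⇒ D = (1/3, 1/3)
2. F lies on line DJ with DF:FJ = 5:1 ⇒ F = (1/18, 8/9)
line FD meets AS at E = (1/2, 0)
D = F + t·(E−F) with t = 5/8, so FD:DE = 5/8:3/8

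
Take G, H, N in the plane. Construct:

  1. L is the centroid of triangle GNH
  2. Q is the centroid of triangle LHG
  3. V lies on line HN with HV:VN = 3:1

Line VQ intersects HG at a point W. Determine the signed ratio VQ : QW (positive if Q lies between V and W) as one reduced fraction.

VQ:QW = 23/4

Work in coordinates with G = (0, 0), H = (1, 0), N = (0, 1).
1. L is the centroid of triangle GNH ⇒ L = (1/3, 1/3)
2. Q is the centroid of triangle LHG ⇒ Q = (4/9, 1/9)
3. V lies on line HN with HV:VN = 3:1 ⇒ V = (1/4, 3/4)
line VQ meets HG at W = (11/23, 0)
Q = V + t·(W−V) with t = 23/27, so VQ:QW = 23/27:4/27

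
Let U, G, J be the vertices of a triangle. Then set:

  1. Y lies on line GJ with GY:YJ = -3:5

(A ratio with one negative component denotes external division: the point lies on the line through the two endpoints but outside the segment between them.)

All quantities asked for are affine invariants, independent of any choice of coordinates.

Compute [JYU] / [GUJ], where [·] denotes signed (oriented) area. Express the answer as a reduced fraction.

[JYU]:[GUJ] = 5/2

Assign U = (0, 0), G = (1, 0), J = (0, 1) — the answer is frame-independent, so this choice is without loss of generality.
1. Y lies on line GJ with GY:YJ = -3:5 ⇒ Y = (5/2, -3/2)
2·[JYU] = -5/2, 2·[GUJ] = -1
[JYU]:[GUJ] = -5/2:-1 = 5/2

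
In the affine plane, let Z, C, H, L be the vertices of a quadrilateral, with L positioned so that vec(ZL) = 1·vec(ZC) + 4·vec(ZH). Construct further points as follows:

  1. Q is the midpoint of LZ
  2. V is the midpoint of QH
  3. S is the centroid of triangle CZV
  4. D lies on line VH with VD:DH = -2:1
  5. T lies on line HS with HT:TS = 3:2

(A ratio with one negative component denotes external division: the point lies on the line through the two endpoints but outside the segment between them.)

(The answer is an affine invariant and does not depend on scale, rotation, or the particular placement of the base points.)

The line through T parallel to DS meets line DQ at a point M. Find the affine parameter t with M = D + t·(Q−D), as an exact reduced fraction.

t = 2/15

Set Z = (0, 0), C = (1, 0), H = (0, 1), L = (1, 4); any affine frame gives the same invariant.
1. Q is the midpoint of LZ ⇒ Q = (1/2, 2)
2. V is the midpoint of QH ⇒ V = (1/4, 3/2)
3. S is the centroid of triangle CZV ⇒ S = (5/12, 1/2)
4. D lies on line VH with VD:DH = -2:1 ⇒ D = (-1/4, 1/2)
5. T lies on line HS with HT:TS = 3:2 ⇒ T = (1/4, 7/10)
through T parallel to DS: direction (2/3, 0); meets DQ at M = (-3/20, 7/10)
M = D + t·(Q−D) with t = 2/15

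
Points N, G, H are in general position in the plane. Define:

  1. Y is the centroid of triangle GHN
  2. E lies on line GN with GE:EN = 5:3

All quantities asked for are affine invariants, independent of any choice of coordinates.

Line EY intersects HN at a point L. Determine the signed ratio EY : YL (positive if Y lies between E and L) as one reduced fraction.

Work in coordinates with N = (0, 0), G = (1, 0), H = (0, 1).
1. Y is the centroid of triangle GHN ⇒ Y = (1/3, 1/3)
2. E lies on line GN with GE:EN = 5:3 ⇒ E = (3/8, 0)
line EY meets HN at L = (0, 3)
Y = E + t·(L−E) with t = 1/9, so EY:YL = 1/9:8/9

EY:YL = 1/8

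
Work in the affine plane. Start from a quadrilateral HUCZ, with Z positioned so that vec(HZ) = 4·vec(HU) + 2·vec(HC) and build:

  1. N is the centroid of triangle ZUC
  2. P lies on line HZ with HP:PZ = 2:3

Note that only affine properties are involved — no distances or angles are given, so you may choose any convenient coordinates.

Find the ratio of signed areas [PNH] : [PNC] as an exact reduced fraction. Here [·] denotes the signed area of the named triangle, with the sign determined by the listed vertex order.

[PNH]:[PNC] = 4/5

Assign H = (0, 0), U = (1, 0), C = (0, 1), Z = (4, 2) — the answer is frame-independent, so this choice is without loss of generality.
1. N is the centroid of triangle ZUC ⇒ N = (5/3, 1)
2. P lies on line HZ with HP:PZ = 2:3 ⇒ P = (8/5, 4/5)
2·[PNH] = 4/15, 2·[PNC] = 1/3
[PNH]:[PNC] = 4/15:1/3 = 4/5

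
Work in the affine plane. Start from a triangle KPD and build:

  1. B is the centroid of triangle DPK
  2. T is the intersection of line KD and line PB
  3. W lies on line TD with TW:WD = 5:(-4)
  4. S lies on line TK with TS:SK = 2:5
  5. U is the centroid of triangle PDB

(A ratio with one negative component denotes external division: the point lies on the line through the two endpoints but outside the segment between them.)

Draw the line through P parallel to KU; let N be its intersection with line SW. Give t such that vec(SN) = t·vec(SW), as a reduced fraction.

t = -19/37

Set K = (0, 0), P = (1, 0), D = (0, 1); any affine frame gives the same invariant.
1. B is the centroid of triangle DPK ⇒ B = (1/3, 1/3)
2. T is the intersection of line KD and line PB ⇒ T = (0, 1/2)
3. W lies on line TD with TW:WD = 5:(-4) ⇒ W = (0, 3)
4. S lies on line TK with TS:SK = 2:5 ⇒ S = (0, 5/14)
5. U is the centroid of triangle PDB ⇒ U = (4/9, 4/9)
through P parallel to KU: direction (4/9, 4/9); meets SW at N = (0, -1)
N = S + t·(W−S) with t = -19/37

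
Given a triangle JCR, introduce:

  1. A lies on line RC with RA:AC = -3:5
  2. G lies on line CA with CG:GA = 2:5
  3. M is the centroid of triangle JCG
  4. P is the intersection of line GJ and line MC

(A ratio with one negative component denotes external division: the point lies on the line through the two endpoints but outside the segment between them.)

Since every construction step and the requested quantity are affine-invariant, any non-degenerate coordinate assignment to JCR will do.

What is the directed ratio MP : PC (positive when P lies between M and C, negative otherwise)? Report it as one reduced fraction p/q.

Choose coordinates J = (0, 0), C = (1, 0), R = (0, 1).
1. A lies on line RC with RA:AC = -3:5 ⇒ A = (-3/2, 5/2)
2. G lies on line CA with CG:GA = 2:5 ⇒ G = (2/7, 5/7)
3. M is the centroid of triangle JCG ⇒ M = (3/7, 5/21)
4. P is the intersection of line GJ and line MC ⇒ P = (1/7, 5/14)
P = M + t·(C−M) with t = -1/2, so MP:PC = t:(1−t) = -1/2:3/2

MP:PC = -1/3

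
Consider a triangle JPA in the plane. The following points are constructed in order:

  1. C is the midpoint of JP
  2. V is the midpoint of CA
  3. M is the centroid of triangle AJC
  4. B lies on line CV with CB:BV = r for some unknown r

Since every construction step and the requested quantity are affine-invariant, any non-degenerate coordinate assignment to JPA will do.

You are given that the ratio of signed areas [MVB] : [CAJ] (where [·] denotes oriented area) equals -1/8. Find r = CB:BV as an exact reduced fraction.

r = 1/3

Choose coordinates J = (0, 0), P = (1, 0), A = (0, 1).
1. C is the midpoint of JP ⇒ C = (1/2, 0)
2. V is the midpoint of CA ⇒ V = (1/4, 1/2)
3. M is the centroid of triangle AJC ⇒ M = (1/6, 1/3)
4. With CB:BV = r, write λ = r/(r+1) so B = C + λ·(V−C); B is affine-linear in λ
Every point depending on B is an affine combination of B and λ-independent points, so each such coordinate is linear in λ; the λ² term in each signed area is a multiple of (V−C)×(V−C) = 0, so 2·[MVB] and 2·[CAJ] are each linear in λ. Evaluating at λ=0 and λ=1:
  2·[MVB] = 1/12·λ − 1/12,   2·[CAJ] = 1/2
So [MVB]:[CAJ] = (1/12·λ − 1/12) / (1/2). Setting this equal to -1/8:
  1/12·λ − 1/12 = -1/8·(1/2)  ⇒  λ = 1/4
Then r = λ/(1−λ) = (1/4)/(3/4) = 1/3. Check: with r = 1/3, B = (7/16, 1/8) and [MVB]:[CAJ] = -1/8 as required.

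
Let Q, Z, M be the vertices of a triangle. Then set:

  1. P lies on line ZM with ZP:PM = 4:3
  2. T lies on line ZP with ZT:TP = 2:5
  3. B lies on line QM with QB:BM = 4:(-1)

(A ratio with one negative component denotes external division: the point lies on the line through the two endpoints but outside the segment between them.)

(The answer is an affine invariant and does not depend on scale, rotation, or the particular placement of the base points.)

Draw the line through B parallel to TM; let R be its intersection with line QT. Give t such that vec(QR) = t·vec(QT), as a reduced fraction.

Assign Q = (0, 0), Z = (1, 0), M = (0, 1) — the answer is frame-independent, so this choice is without loss of generality.
1. P lies on line ZM with ZP:PM = 4:3 ⇒ P = (3/7, 4/7)
2. T lies on line ZP with ZT:TP = 2:5 ⇒ T = (41/49, 8/49)
3. B lies on line QM with QB:BM = 4:(-1) ⇒ B = (0, 4/3)
through B parallel to TM: direction (-41/49, 41/49); meets QT at R = (164/147, 32/147)
R = Q + t·(T−Q) with t = 4/3

t = 4/3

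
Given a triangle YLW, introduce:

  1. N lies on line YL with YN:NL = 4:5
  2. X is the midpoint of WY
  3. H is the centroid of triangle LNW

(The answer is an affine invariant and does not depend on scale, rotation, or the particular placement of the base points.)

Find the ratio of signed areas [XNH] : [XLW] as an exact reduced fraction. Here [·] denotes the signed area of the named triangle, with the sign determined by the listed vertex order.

Choose coordinates Y = (0, 0), L = (1, 0), W = (0, 1).
1. N lies on line YL with YN:NL = 4:5 ⇒ N = (4/9, 0)
2. X is the midpoint of WY ⇒ X = (0, 1/2)
3. H is the centroid of triangle LNW ⇒ H = (13/27, 1/3)
2·[XNH] = 1/6, 2·[XLW] = 1/2
[XNH]:[XLW] = 1/6:1/2 = 1/3

[XNH]:[XLW] = 1/3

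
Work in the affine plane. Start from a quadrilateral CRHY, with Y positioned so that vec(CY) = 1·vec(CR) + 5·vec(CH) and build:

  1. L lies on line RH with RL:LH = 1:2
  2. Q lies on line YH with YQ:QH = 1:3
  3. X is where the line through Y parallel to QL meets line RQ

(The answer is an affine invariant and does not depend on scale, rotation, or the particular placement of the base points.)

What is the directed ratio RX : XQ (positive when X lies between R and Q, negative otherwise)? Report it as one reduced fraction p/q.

RX:XQ = 1/2

Work in coordinates with C = (0, 0), R = (1, 0), H = (0, 1), Y = (1, 5).
1. L lies on line RH with RL:LH = 1:2 ⇒ L = (2/3, 1/3)
2. Q lies on line YH with YQ:QH = 1:3 ⇒ Q = (3/4, 4)
3. X is where the line through Y parallel to QL meets line RQ ⇒ X = (11/12, 4/3)
X = R + t·(Q−R) with t = 1/3, so RX:XQ = t:(1−t) = 1/3:2/3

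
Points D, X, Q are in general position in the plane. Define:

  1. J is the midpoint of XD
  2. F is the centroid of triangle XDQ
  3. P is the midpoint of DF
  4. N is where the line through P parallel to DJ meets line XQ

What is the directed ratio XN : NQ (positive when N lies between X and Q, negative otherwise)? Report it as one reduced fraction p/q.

XN:NQ = 1/5

Choose coordinates D = (0, 0), X = (1, 0), Q = (0, 1).
1. J is the midpoint of XD ⇒ J = (1/2, 0)
2. F is the centroid of triangle XDQ ⇒ F = (1/3, 1/3)
3. P is the midpoint of DF ⇒ P = (1/6, 1/6)
4. N is where the line through P parallel to DJ meets line XQ ⇒ N = (5/6, 1/6)
N = X + t·(Q−X) with t = 1/6, so XN:NQ = t:(1−t) = 1/6:5/6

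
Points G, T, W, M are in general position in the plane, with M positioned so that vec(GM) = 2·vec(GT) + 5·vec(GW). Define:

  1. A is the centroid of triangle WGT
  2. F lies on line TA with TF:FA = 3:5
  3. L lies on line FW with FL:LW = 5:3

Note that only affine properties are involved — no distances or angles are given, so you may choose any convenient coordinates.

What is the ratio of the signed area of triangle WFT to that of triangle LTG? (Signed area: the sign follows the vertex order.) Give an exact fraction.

Work in coordinates with G = (0, 0), T = (1, 0), W = (0, 1), M = (2, 5).
1. A is the centroid of triangle WGT ⇒ A = (1/3, 1/3)
2. F lies on line TA with TF:FA = 3:5 ⇒ F = (3/4, 1/8)
3. L lies on line FW with FL:LW = 5:3 ⇒ L = (9/32, 43/64)
2·[WFT] = 1/8, 2·[LTG] = -43/64
[WFT]:[LTG] = 1/8:-43/64 = -8/43

[WFT]:[LTG] = -8/43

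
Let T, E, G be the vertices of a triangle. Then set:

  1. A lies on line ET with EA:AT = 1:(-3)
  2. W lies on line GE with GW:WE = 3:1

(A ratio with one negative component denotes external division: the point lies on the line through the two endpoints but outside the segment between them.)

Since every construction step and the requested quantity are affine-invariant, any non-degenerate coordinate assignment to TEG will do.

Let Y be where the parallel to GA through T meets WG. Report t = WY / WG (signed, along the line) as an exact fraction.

t = -3

Work in coordinates with T = (0, 0), E = (1, 0), G = (0, 1).
1. A lies on line ET with EA:AT = 1:(-3) ⇒ A = (3/2, 0)
2. W lies on line GE with GW:WE = 3:1 ⇒ W = (3/4, 1/4)
through T parallel to GA: direction (3/2, -1); meets WG at Y = (3, -2)
Y = W + t·(G−W) with t = -3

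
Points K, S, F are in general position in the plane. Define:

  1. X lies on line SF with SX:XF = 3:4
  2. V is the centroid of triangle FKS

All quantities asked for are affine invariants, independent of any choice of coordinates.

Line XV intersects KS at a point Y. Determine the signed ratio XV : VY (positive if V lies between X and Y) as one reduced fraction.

Work in coordinates with K = (0, 0), S = (1, 0), F = (0, 1).
1. X lies on line SF with SX:XF = 3:4 ⇒ X = (4/7, 3/7)
2. V is the centroid of triangle FKS ⇒ V = (1/3, 1/3)
line XV meets KS at Y = (-1/2, 0)
V = X + t·(Y−X) with t = 2/9, so XV:VY = 2/9:7/9

XV:VY = 2/7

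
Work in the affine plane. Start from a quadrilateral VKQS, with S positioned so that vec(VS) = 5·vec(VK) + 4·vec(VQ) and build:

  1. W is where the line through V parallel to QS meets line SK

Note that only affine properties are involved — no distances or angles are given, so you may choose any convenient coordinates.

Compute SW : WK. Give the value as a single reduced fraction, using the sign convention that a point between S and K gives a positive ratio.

SW:WK = 5/3

Choose coordinates V = (0, 0), K = (1, 0), Q = (0, 1), S = (5, 4).
1. W is where the line through V parallel to QS meets line SK ⇒ W = (5/2, 3/2)
W = S + t·(K−S) with t = 5/8, so SW:WK = t:(1−t) = 5/8:3/8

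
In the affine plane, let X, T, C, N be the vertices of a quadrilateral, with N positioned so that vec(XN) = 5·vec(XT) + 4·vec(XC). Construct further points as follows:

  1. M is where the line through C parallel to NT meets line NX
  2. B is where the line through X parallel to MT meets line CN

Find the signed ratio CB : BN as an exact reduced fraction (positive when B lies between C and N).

Choose coordinates X = (0, 0), T = (1, 0), C = (0, 1), N = (5, 4).
1. M is where the line through C parallel to NT meets line NX ⇒ M = (-5, -4)
2. B is where the line through X parallel to MT meets line CN ⇒ B = (15, 10)
B = C + t·(N−C) with t = 3, so CB:BN = t:(1−t) = 3:-2

CB:BN = -3/2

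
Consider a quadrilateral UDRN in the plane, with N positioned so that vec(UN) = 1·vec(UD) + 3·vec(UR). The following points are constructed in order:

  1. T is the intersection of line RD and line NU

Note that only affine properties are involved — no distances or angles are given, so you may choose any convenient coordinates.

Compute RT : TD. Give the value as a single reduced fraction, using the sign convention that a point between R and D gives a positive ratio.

RT:TD = 1/3

Assign U = (0, 0), D = (1, 0), R = (0, 1), N = (1, 3) — the answer is frame-independent, so this choice is without loss of generality.
1. T is the intersection of line RD and line NU ⇒ T = (1/4, 3/4)
T = R + t·(D−R) with t = 1/4, so RT:TD = t:(1−t) = 1/4:3/4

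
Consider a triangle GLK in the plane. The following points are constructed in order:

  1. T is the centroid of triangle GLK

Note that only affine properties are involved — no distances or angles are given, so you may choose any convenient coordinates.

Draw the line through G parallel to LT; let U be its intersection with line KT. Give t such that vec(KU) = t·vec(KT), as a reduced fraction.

t = 2

Set G = (0, 0), L = (1, 0), K = (0, 1); any affine frame gives the same invariant.
1. T is the centroid of triangle GLK ⇒ T = (1/3, 1/3)
through G parallel to LT: direction (-2/3, 1/3); meets KT at U = (2/3, -1/3)
U = K + t·(T−K) with t = 2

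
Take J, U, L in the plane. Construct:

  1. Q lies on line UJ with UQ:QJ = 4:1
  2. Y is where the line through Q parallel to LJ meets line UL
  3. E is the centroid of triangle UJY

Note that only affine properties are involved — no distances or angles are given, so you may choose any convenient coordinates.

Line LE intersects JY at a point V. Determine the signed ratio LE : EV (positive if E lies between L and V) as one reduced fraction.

LE:EV = -7/4

Choose coordinates J = (0, 0), U = (1, 0), L = (0, 1).
1. Q lies on line UJ with UQ:QJ = 4:1 ⇒ Q = (1/5, 0)
2. Y is where the line through Q parallel to LJ meets line UL ⇒ Y = (1/5, 4/5)
3. E is the centroid of triangle UJY ⇒ E = (2/5, 4/15)
line LE meets JY at V = (6/35, 24/35)
E = L + t·(V−L) with t = 7/3, so LE:EV = 7/3:-4/3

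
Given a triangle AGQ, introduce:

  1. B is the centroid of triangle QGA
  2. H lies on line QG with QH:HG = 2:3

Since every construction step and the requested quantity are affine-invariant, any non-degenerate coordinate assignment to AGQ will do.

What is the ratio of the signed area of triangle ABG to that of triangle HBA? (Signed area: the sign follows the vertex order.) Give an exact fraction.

[ABG]:[HBA] = 5

Work in coordinates with A = (0, 0), G = (1, 0), Q = (0, 1).
1. B is the centroid of triangle QGA ⇒ B = (1/3, 1/3)
2. H lies on line QG with QH:HG = 2:3 ⇒ H = (2/5, 3/5)
2·[ABG] = -1/3, 2·[HBA] = -1/15
[ABG]:[HBA] = -1/3:-1/15 = 5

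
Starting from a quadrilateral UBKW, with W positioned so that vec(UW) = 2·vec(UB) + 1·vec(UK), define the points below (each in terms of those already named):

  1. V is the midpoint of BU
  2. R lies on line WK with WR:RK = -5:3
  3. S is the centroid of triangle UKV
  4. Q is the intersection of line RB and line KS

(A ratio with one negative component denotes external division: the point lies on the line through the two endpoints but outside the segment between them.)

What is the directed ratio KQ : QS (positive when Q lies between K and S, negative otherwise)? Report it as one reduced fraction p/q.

Assign U = (0, 0), B = (1, 0), K = (0, 1), W = (2, 1) — the answer is frame-independent, so this choice is without loss of generality.
1. V is the midpoint of BU ⇒ V = (1/2, 0)
2. R lies on line WK with WR:RK = -5:3 ⇒ R = (-3, 1)
3. S is the centroid of triangle UKV ⇒ S = (1/6, 1/3)
4. Q is the intersection of line RB and line KS ⇒ Q = (1/5, 1/5)
Q = K + t·(S−K) with t = 6/5, so KQ:QS = t:(1−t) = 6/5:-1/5

KQ:QS = -6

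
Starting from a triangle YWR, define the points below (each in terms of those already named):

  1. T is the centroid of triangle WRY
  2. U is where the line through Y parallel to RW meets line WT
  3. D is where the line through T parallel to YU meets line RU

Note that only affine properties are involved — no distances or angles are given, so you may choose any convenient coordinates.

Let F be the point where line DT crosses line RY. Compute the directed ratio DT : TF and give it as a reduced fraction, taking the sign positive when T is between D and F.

Work in coordinates with Y = (0, 0), W = (1, 0), R = (0, 1).
1. T is the centroid of triangle WRY ⇒ T = (1/3, 1/3)
2. U is where the line through Y parallel to RW meets line WT ⇒ U = (-1, 1)
3. D is where the line through T parallel to YU meets line RU ⇒ D = (-1/3, 1)
line DT meets RY at F = (0, 2/3)
T = D + t·(F−D) with t = 2, so DT:TF = 2:-1

DT:TF = -2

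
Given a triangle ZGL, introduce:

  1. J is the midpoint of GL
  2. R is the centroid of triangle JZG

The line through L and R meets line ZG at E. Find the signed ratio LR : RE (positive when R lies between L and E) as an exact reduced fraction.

Set Z = (0, 0), G = (1, 0), L = (0, 1); any affine frame gives the same invariant.
1. J is the midpoint of GL ⇒ J = (1/2, 1/2)
2. R is the centroid of triangle JZG ⇒ R = (1/2, 1/6)
line LR meets ZG at E = (3/5, 0)
R = L + t·(E−L) with t = 5/6, so LR:RE = 5/6:1/6

LR:RE = 5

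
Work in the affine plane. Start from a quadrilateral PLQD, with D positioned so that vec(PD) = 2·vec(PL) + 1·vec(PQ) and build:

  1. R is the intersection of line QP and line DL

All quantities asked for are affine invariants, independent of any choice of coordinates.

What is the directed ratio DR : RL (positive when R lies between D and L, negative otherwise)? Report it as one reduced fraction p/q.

DR:RL = -2

Set P = (0, 0), L = (1, 0), Q = (0, 1), D = (2, 1); any affine frame gives the same invariant.
1. R is the intersection of line QP and line DL ⇒ R = (0, -1)
R = D + t·(L−D) with t = 2, so DR:RL = t:(1−t) = 2:-1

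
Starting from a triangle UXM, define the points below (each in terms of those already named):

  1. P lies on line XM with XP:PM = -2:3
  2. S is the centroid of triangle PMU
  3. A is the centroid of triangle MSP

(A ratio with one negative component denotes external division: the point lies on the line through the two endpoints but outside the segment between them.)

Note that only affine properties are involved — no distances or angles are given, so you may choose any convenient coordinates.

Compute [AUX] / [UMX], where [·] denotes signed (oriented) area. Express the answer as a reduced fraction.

[AUX]:[UMX] = 4/9

Work in coordinates with U = (0, 0), X = (1, 0), M = (0, 1).
1. P lies on line XM with XP:PM = -2:3 ⇒ P = (3, -2)
2. S is the centroid of triangle PMU ⇒ S = (1, -1/3)
3. A is the centroid of triangle MSP ⇒ A = (4/3, -4/9)
2·[AUX] = -4/9, 2·[UMX] = -1
[AUX]:[UMX] = -4/9:-1 = 4/9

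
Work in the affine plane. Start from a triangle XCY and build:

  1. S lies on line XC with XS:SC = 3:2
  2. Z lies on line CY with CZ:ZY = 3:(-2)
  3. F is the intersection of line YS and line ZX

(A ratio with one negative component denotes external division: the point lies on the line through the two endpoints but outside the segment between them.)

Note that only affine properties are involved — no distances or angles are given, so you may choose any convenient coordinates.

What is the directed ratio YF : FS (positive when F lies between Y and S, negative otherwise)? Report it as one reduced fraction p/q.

YF:FS = -10/9

Assign X = (0, 0), C = (1, 0), Y = (0, 1) — the answer is frame-independent, so this choice is without loss of generality.
1. S lies on line XC with XS:SC = 3:2 ⇒ S = (3/5, 0)
2. Z lies on line CY with CZ:ZY = 3:(-2) ⇒ Z = (-2, 3)
3. F is the intersection of line YS and line ZX ⇒ F = (6, -9)
F = Y + t·(S−Y) with t = 10, so YF:FS = t:(1−t) = 10:-9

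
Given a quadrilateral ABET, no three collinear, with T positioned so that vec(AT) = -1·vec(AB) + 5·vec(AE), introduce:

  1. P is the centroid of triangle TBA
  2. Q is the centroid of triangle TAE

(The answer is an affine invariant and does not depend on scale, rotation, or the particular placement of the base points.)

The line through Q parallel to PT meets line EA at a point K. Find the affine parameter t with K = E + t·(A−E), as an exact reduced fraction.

t = 1/9

Choose coordinates A = (0, 0), B = (1, 0), E = (0, 1), T = (-1, 5).
1. P is the centroid of triangle TBA ⇒ P = (0, 5/3)
2. Q is the centroid of triangle TAE ⇒ Q = (-1/3, 2)
through Q parallel to PT: direction (-1, 10/3); meets EA at K = (0, 8/9)
K = E + t·(A−E) with t = 1/9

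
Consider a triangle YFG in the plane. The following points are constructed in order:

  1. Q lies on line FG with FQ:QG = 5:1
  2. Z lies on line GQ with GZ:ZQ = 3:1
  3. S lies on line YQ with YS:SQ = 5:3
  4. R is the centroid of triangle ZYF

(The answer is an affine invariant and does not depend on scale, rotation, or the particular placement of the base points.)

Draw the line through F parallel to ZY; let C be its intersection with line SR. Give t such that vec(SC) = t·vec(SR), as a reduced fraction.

Work in coordinates with Y = (0, 0), F = (1, 0), G = (0, 1).
1. Q lies on line FG with FQ:QG = 5:1 ⇒ Q = (1/6, 5/6)
2. Z lies on line GQ with GZ:ZQ = 3:1 ⇒ Z = (1/8, 7/8)
3. S lies on line YQ with YS:SQ = 5:3 ⇒ S = (5/48, 25/48)
4. R is the centroid of triangle ZYF ⇒ R = (3/8, 7/24)
through F parallel to ZY: direction (-1/8, -7/8); meets SR at C = (1187/1224, -259/1224)
C = S + t·(R−S) with t = 163/51

t = 163/51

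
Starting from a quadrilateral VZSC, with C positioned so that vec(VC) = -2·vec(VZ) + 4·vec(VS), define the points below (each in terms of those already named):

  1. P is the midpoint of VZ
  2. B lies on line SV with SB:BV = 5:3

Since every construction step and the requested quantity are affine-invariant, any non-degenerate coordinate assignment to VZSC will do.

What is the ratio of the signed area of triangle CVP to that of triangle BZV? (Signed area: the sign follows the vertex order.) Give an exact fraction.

Assign V = (0, 0), Z = (1, 0), S = (0, 1), C = (-2, 4) — the answer is frame-independent, so this choice is without loss of generality.
1. P is the midpoint of VZ ⇒ P = (1/2, 0)
2. B lies on line SV with SB:BV = 5:3 ⇒ B = (0, 3/8)
2·[CVP] = 2, 2·[BZV] = -3/8
[CVP]:[BZV] = 2:-3/8 = -16/3

[CVP]:[BZV] = -16/3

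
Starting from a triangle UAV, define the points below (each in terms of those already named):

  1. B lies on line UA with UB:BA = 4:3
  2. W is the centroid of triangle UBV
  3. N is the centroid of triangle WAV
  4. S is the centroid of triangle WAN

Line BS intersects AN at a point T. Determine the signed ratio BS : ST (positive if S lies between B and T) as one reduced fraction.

BS:ST = 13/5

Choose coordinates U = (0, 0), A = (1, 0), V = (0, 1).
1. B lies on line UA with UB:BA = 4:3 ⇒ B = (4/7, 0)
2. W is the centroid of triangle UBV ⇒ W = (4/21, 1/3)
3. N is the centroid of triangle WAV ⇒ N = (25/63, 4/9)
4. S is the centroid of triangle WAN ⇒ S = (100/189, 7/27)
line BS meets AN at T = (20/39, 14/39)
S = B + t·(T−B) with t = 13/18, so BS:ST = 13/18:5/18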